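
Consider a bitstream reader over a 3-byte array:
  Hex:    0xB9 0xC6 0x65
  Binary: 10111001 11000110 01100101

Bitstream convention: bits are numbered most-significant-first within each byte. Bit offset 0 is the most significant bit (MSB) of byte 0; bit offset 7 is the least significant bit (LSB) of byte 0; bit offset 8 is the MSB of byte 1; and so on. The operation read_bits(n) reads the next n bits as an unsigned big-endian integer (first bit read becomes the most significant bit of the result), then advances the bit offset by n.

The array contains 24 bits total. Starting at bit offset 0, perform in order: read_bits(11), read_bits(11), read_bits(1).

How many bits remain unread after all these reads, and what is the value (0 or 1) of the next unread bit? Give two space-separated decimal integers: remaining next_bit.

Read 1: bits[0:11] width=11 -> value=1486 (bin 10111001110); offset now 11 = byte 1 bit 3; 13 bits remain
Read 2: bits[11:22] width=11 -> value=409 (bin 00110011001); offset now 22 = byte 2 bit 6; 2 bits remain
Read 3: bits[22:23] width=1 -> value=0 (bin 0); offset now 23 = byte 2 bit 7; 1 bits remain

Answer: 1 1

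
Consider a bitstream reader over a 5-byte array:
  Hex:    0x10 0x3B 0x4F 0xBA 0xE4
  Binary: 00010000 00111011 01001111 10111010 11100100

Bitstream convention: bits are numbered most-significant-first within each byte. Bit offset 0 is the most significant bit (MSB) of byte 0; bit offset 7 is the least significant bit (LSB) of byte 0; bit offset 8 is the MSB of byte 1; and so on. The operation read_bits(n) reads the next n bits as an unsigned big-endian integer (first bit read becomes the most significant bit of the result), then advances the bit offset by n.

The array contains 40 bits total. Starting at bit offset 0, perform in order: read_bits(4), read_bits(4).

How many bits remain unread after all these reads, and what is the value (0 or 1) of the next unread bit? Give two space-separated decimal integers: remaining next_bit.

Read 1: bits[0:4] width=4 -> value=1 (bin 0001); offset now 4 = byte 0 bit 4; 36 bits remain
Read 2: bits[4:8] width=4 -> value=0 (bin 0000); offset now 8 = byte 1 bit 0; 32 bits remain

Answer: 32 0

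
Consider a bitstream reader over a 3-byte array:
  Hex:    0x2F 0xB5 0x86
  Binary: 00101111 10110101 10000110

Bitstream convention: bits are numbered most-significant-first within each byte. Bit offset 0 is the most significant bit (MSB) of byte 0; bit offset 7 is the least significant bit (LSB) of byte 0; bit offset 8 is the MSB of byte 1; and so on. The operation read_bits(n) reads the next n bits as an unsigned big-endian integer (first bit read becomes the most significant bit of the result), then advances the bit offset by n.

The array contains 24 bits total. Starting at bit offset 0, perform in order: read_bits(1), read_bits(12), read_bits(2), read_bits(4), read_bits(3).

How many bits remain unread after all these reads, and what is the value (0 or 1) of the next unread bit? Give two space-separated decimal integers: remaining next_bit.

Answer: 2 1

Derivation:
Read 1: bits[0:1] width=1 -> value=0 (bin 0); offset now 1 = byte 0 bit 1; 23 bits remain
Read 2: bits[1:13] width=12 -> value=1526 (bin 010111110110); offset now 13 = byte 1 bit 5; 11 bits remain
Read 3: bits[13:15] width=2 -> value=2 (bin 10); offset now 15 = byte 1 bit 7; 9 bits remain
Read 4: bits[15:19] width=4 -> value=12 (bin 1100); offset now 19 = byte 2 bit 3; 5 bits remain
Read 5: bits[19:22] width=3 -> value=1 (bin 001); offset now 22 = byte 2 bit 6; 2 bits remain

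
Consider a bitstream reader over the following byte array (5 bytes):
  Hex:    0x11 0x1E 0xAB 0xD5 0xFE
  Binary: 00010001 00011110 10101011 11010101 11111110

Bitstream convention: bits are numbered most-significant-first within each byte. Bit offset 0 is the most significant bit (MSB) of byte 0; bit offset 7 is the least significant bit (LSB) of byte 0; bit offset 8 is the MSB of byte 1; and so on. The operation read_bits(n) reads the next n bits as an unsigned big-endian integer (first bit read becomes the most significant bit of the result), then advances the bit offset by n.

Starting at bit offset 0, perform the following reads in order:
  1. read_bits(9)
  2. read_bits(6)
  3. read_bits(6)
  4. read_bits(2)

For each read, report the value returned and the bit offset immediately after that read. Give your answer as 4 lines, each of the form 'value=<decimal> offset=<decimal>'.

Read 1: bits[0:9] width=9 -> value=34 (bin 000100010); offset now 9 = byte 1 bit 1; 31 bits remain
Read 2: bits[9:15] width=6 -> value=15 (bin 001111); offset now 15 = byte 1 bit 7; 25 bits remain
Read 3: bits[15:21] width=6 -> value=21 (bin 010101); offset now 21 = byte 2 bit 5; 19 bits remain
Read 4: bits[21:23] width=2 -> value=1 (bin 01); offset now 23 = byte 2 bit 7; 17 bits remain

Answer: value=34 offset=9
value=15 offset=15
value=21 offset=21
value=1 offset=23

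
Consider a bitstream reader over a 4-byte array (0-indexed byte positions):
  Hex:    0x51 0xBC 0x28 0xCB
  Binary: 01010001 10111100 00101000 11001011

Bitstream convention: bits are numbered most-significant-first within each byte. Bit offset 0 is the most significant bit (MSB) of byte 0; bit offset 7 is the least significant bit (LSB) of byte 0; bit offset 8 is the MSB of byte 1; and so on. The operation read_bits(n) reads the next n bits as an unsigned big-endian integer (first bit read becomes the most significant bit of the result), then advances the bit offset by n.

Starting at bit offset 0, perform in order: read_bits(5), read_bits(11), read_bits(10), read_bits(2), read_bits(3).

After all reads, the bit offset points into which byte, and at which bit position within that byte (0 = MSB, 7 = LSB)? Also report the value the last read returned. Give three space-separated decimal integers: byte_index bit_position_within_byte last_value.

Answer: 3 7 5

Derivation:
Read 1: bits[0:5] width=5 -> value=10 (bin 01010); offset now 5 = byte 0 bit 5; 27 bits remain
Read 2: bits[5:16] width=11 -> value=444 (bin 00110111100); offset now 16 = byte 2 bit 0; 16 bits remain
Read 3: bits[16:26] width=10 -> value=163 (bin 0010100011); offset now 26 = byte 3 bit 2; 6 bits remain
Read 4: bits[26:28] width=2 -> value=0 (bin 00); offset now 28 = byte 3 bit 4; 4 bits remain
Read 5: bits[28:31] width=3 -> value=5 (bin 101); offset now 31 = byte 3 bit 7; 1 bits remain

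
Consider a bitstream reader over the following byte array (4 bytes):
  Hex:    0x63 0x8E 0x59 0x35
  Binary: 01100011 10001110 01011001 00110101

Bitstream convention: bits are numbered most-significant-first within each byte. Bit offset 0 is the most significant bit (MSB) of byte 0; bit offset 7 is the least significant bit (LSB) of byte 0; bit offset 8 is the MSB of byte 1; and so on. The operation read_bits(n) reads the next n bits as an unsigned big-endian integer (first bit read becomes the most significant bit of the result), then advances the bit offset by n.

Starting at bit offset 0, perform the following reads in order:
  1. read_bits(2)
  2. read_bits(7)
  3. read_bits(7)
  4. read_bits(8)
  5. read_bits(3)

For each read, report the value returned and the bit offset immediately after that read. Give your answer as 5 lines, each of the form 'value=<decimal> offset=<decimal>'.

Answer: value=1 offset=2
value=71 offset=9
value=14 offset=16
value=89 offset=24
value=1 offset=27

Derivation:
Read 1: bits[0:2] width=2 -> value=1 (bin 01); offset now 2 = byte 0 bit 2; 30 bits remain
Read 2: bits[2:9] width=7 -> value=71 (bin 1000111); offset now 9 = byte 1 bit 1; 23 bits remain
Read 3: bits[9:16] width=7 -> value=14 (bin 0001110); offset now 16 = byte 2 bit 0; 16 bits remain
Read 4: bits[16:24] width=8 -> value=89 (bin 01011001); offset now 24 = byte 3 bit 0; 8 bits remain
Read 5: bits[24:27] width=3 -> value=1 (bin 001); offset now 27 = byte 3 bit 3; 5 bits remain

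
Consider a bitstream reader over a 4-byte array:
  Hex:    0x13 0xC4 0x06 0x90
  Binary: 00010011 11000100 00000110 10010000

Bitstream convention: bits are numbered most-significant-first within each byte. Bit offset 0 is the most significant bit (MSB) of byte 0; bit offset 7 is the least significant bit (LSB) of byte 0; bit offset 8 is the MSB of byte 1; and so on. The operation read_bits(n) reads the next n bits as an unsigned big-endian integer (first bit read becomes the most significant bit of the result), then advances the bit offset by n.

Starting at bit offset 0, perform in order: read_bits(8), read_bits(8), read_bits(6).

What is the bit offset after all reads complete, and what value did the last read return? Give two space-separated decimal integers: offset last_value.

Answer: 22 1

Derivation:
Read 1: bits[0:8] width=8 -> value=19 (bin 00010011); offset now 8 = byte 1 bit 0; 24 bits remain
Read 2: bits[8:16] width=8 -> value=196 (bin 11000100); offset now 16 = byte 2 bit 0; 16 bits remain
Read 3: bits[16:22] width=6 -> value=1 (bin 000001); offset now 22 = byte 2 bit 6; 10 bits remain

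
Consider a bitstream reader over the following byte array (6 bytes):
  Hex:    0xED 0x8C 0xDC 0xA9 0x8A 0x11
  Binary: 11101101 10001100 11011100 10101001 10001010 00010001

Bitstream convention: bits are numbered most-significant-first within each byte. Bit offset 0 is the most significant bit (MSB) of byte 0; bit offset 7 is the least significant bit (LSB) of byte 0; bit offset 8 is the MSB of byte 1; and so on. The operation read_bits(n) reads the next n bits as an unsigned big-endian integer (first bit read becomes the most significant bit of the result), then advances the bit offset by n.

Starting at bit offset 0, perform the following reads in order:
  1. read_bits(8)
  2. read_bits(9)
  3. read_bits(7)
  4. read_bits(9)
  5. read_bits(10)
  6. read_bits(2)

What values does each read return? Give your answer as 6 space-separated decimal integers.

Read 1: bits[0:8] width=8 -> value=237 (bin 11101101); offset now 8 = byte 1 bit 0; 40 bits remain
Read 2: bits[8:17] width=9 -> value=281 (bin 100011001); offset now 17 = byte 2 bit 1; 31 bits remain
Read 3: bits[17:24] width=7 -> value=92 (bin 1011100); offset now 24 = byte 3 bit 0; 24 bits remain
Read 4: bits[24:33] width=9 -> value=339 (bin 101010011); offset now 33 = byte 4 bit 1; 15 bits remain
Read 5: bits[33:43] width=10 -> value=80 (bin 0001010000); offset now 43 = byte 5 bit 3; 5 bits remain
Read 6: bits[43:45] width=2 -> value=2 (bin 10); offset now 45 = byte 5 bit 5; 3 bits remain

Answer: 237 281 92 339 80 2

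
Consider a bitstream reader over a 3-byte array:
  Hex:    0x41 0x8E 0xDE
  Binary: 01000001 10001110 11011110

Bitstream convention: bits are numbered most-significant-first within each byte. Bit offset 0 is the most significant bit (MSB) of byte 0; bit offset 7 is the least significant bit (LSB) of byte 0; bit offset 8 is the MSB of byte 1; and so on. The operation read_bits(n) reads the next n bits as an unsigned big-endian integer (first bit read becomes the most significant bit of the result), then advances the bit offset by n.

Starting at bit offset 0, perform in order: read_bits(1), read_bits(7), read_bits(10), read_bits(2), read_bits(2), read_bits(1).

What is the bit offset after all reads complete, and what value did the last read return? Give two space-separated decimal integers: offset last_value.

Read 1: bits[0:1] width=1 -> value=0 (bin 0); offset now 1 = byte 0 bit 1; 23 bits remain
Read 2: bits[1:8] width=7 -> value=65 (bin 1000001); offset now 8 = byte 1 bit 0; 16 bits remain
Read 3: bits[8:18] width=10 -> value=571 (bin 1000111011); offset now 18 = byte 2 bit 2; 6 bits remain
Read 4: bits[18:20] width=2 -> value=1 (bin 01); offset now 20 = byte 2 bit 4; 4 bits remain
Read 5: bits[20:22] width=2 -> value=3 (bin 11); offset now 22 = byte 2 bit 6; 2 bits remain
Read 6: bits[22:23] width=1 -> value=1 (bin 1); offset now 23 = byte 2 bit 7; 1 bits remain

Answer: 23 1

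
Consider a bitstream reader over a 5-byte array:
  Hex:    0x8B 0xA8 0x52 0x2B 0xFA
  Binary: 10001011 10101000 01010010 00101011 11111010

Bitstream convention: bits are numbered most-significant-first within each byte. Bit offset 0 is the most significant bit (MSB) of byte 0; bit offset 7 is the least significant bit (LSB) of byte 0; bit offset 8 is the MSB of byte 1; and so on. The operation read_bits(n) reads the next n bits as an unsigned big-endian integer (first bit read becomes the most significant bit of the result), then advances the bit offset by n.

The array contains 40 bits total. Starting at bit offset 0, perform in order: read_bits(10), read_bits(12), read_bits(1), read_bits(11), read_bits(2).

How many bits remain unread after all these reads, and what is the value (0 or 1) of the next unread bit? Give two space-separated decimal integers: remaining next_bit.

Answer: 4 1

Derivation:
Read 1: bits[0:10] width=10 -> value=558 (bin 1000101110); offset now 10 = byte 1 bit 2; 30 bits remain
Read 2: bits[10:22] width=12 -> value=2580 (bin 101000010100); offset now 22 = byte 2 bit 6; 18 bits remain
Read 3: bits[22:23] width=1 -> value=1 (bin 1); offset now 23 = byte 2 bit 7; 17 bits remain
Read 4: bits[23:34] width=11 -> value=175 (bin 00010101111); offset now 34 = byte 4 bit 2; 6 bits remain
Read 5: bits[34:36] width=2 -> value=3 (bin 11); offset now 36 = byte 4 bit 4; 4 bits remain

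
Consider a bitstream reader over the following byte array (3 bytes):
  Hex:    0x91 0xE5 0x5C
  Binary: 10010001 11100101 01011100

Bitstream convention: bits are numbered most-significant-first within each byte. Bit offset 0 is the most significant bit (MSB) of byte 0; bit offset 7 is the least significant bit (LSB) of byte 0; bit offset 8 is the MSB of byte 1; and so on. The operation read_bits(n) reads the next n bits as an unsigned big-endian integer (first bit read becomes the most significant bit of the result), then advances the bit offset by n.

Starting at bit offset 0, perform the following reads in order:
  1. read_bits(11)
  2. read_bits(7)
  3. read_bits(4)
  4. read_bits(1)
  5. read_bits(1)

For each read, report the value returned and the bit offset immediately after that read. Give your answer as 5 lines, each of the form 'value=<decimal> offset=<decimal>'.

Read 1: bits[0:11] width=11 -> value=1167 (bin 10010001111); offset now 11 = byte 1 bit 3; 13 bits remain
Read 2: bits[11:18] width=7 -> value=21 (bin 0010101); offset now 18 = byte 2 bit 2; 6 bits remain
Read 3: bits[18:22] width=4 -> value=7 (bin 0111); offset now 22 = byte 2 bit 6; 2 bits remain
Read 4: bits[22:23] width=1 -> value=0 (bin 0); offset now 23 = byte 2 bit 7; 1 bits remain
Read 5: bits[23:24] width=1 -> value=0 (bin 0); offset now 24 = byte 3 bit 0; 0 bits remain

Answer: value=1167 offset=11
value=21 offset=18
value=7 offset=22
value=0 offset=23
value=0 offset=24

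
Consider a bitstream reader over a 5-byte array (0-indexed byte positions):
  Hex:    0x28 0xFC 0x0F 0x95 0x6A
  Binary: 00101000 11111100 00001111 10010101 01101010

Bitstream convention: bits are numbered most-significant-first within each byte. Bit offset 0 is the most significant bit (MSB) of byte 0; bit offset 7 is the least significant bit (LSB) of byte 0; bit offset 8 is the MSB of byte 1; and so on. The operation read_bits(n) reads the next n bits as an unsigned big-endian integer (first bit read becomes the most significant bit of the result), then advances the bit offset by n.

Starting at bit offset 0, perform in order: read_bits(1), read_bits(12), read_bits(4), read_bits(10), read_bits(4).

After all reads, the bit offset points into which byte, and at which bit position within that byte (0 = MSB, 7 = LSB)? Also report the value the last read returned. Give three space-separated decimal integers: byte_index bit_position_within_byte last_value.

Read 1: bits[0:1] width=1 -> value=0 (bin 0); offset now 1 = byte 0 bit 1; 39 bits remain
Read 2: bits[1:13] width=12 -> value=1311 (bin 010100011111); offset now 13 = byte 1 bit 5; 27 bits remain
Read 3: bits[13:17] width=4 -> value=8 (bin 1000); offset now 17 = byte 2 bit 1; 23 bits remain
Read 4: bits[17:27] width=10 -> value=124 (bin 0001111100); offset now 27 = byte 3 bit 3; 13 bits remain
Read 5: bits[27:31] width=4 -> value=10 (bin 1010); offset now 31 = byte 3 bit 7; 9 bits remain

Answer: 3 7 10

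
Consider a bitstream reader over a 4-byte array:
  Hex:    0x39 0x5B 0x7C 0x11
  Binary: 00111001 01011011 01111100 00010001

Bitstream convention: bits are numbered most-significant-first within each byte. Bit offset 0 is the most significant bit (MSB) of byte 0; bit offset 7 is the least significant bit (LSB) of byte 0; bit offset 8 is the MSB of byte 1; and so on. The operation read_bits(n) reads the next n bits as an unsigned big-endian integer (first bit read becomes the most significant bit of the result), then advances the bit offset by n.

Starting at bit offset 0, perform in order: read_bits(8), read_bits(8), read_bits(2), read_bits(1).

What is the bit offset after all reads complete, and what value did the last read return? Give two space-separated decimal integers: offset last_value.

Answer: 19 1

Derivation:
Read 1: bits[0:8] width=8 -> value=57 (bin 00111001); offset now 8 = byte 1 bit 0; 24 bits remain
Read 2: bits[8:16] width=8 -> value=91 (bin 01011011); offset now 16 = byte 2 bit 0; 16 bits remain
Read 3: bits[16:18] width=2 -> value=1 (bin 01); offset now 18 = byte 2 bit 2; 14 bits remain
Read 4: bits[18:19] width=1 -> value=1 (bin 1); offset now 19 = byte 2 bit 3; 13 bits remain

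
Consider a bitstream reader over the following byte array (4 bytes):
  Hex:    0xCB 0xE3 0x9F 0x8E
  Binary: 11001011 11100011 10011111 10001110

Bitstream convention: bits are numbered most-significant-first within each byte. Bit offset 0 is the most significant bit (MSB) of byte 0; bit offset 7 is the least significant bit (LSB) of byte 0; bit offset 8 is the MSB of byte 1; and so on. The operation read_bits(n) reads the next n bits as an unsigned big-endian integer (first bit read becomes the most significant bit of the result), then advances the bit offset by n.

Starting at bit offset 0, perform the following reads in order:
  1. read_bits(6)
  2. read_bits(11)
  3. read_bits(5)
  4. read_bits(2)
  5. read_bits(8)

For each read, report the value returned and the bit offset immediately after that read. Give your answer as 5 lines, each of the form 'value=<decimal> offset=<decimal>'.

Read 1: bits[0:6] width=6 -> value=50 (bin 110010); offset now 6 = byte 0 bit 6; 26 bits remain
Read 2: bits[6:17] width=11 -> value=1991 (bin 11111000111); offset now 17 = byte 2 bit 1; 15 bits remain
Read 3: bits[17:22] width=5 -> value=7 (bin 00111); offset now 22 = byte 2 bit 6; 10 bits remain
Read 4: bits[22:24] width=2 -> value=3 (bin 11); offset now 24 = byte 3 bit 0; 8 bits remain
Read 5: bits[24:32] width=8 -> value=142 (bin 10001110); offset now 32 = byte 4 bit 0; 0 bits remain

Answer: value=50 offset=6
value=1991 offset=17
value=7 offset=22
value=3 offset=24
value=142 offset=32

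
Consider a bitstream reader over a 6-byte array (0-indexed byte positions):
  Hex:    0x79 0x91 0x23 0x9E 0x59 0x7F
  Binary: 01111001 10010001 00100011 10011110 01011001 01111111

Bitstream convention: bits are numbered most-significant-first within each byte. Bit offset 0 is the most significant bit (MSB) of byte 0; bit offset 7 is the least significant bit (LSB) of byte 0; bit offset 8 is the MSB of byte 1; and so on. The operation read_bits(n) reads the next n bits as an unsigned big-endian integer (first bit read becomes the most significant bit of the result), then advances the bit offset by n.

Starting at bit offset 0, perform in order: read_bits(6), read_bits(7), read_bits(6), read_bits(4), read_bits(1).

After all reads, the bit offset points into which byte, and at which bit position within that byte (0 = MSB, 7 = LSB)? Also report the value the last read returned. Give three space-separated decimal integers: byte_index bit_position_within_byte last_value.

Answer: 3 0 1

Derivation:
Read 1: bits[0:6] width=6 -> value=30 (bin 011110); offset now 6 = byte 0 bit 6; 42 bits remain
Read 2: bits[6:13] width=7 -> value=50 (bin 0110010); offset now 13 = byte 1 bit 5; 35 bits remain
Read 3: bits[13:19] width=6 -> value=9 (bin 001001); offset now 19 = byte 2 bit 3; 29 bits remain
Read 4: bits[19:23] width=4 -> value=1 (bin 0001); offset now 23 = byte 2 bit 7; 25 bits remain
Read 5: bits[23:24] width=1 -> value=1 (bin 1); offset now 24 = byte 3 bit 0; 24 bits remain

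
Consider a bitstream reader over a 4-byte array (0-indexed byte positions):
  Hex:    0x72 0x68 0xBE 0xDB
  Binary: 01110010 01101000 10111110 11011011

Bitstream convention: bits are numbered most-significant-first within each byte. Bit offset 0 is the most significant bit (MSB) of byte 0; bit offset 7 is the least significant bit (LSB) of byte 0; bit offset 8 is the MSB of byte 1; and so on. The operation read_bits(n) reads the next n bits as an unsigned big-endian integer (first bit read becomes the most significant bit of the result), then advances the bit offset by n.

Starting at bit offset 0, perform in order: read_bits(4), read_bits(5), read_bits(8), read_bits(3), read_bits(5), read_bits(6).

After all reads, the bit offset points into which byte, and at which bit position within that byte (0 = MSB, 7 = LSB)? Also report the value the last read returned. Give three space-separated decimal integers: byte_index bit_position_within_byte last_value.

Read 1: bits[0:4] width=4 -> value=7 (bin 0111); offset now 4 = byte 0 bit 4; 28 bits remain
Read 2: bits[4:9] width=5 -> value=4 (bin 00100); offset now 9 = byte 1 bit 1; 23 bits remain
Read 3: bits[9:17] width=8 -> value=209 (bin 11010001); offset now 17 = byte 2 bit 1; 15 bits remain
Read 4: bits[17:20] width=3 -> value=3 (bin 011); offset now 20 = byte 2 bit 4; 12 bits remain
Read 5: bits[20:25] width=5 -> value=29 (bin 11101); offset now 25 = byte 3 bit 1; 7 bits remain
Read 6: bits[25:31] width=6 -> value=45 (bin 101101); offset now 31 = byte 3 bit 7; 1 bits remain

Answer: 3 7 45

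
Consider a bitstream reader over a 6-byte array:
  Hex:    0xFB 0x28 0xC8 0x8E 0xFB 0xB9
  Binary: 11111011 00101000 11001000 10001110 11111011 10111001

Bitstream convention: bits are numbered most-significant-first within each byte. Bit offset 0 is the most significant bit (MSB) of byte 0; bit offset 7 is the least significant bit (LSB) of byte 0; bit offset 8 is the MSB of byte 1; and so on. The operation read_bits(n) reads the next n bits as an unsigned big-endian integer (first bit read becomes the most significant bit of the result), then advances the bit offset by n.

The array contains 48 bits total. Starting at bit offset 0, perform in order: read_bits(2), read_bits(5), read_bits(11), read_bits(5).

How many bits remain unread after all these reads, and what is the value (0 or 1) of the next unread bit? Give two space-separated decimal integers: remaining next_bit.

Read 1: bits[0:2] width=2 -> value=3 (bin 11); offset now 2 = byte 0 bit 2; 46 bits remain
Read 2: bits[2:7] width=5 -> value=29 (bin 11101); offset now 7 = byte 0 bit 7; 41 bits remain
Read 3: bits[7:18] width=11 -> value=1187 (bin 10010100011); offset now 18 = byte 2 bit 2; 30 bits remain
Read 4: bits[18:23] width=5 -> value=4 (bin 00100); offset now 23 = byte 2 bit 7; 25 bits remain

Answer: 25 0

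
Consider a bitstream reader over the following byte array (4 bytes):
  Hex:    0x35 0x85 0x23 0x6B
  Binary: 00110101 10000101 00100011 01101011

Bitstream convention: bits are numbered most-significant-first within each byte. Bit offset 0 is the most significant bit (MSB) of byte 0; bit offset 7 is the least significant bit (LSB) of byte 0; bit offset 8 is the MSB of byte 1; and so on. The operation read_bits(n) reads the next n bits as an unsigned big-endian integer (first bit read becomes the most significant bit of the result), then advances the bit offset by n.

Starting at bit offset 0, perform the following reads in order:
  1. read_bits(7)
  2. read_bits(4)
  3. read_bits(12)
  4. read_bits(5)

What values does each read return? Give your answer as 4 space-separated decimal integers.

Read 1: bits[0:7] width=7 -> value=26 (bin 0011010); offset now 7 = byte 0 bit 7; 25 bits remain
Read 2: bits[7:11] width=4 -> value=12 (bin 1100); offset now 11 = byte 1 bit 3; 21 bits remain
Read 3: bits[11:23] width=12 -> value=657 (bin 001010010001); offset now 23 = byte 2 bit 7; 9 bits remain
Read 4: bits[23:28] width=5 -> value=22 (bin 10110); offset now 28 = byte 3 bit 4; 4 bits remain

Answer: 26 12 657 22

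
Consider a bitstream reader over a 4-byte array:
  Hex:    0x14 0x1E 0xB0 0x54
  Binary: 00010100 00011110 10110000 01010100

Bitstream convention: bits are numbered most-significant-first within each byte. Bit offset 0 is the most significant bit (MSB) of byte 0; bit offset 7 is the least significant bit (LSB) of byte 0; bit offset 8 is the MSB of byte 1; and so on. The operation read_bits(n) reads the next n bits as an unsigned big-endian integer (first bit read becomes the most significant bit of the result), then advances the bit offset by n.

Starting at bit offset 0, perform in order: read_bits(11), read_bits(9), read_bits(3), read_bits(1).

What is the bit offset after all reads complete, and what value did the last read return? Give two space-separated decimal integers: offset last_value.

Answer: 24 0

Derivation:
Read 1: bits[0:11] width=11 -> value=160 (bin 00010100000); offset now 11 = byte 1 bit 3; 21 bits remain
Read 2: bits[11:20] width=9 -> value=491 (bin 111101011); offset now 20 = byte 2 bit 4; 12 bits remain
Read 3: bits[20:23] width=3 -> value=0 (bin 000); offset now 23 = byte 2 bit 7; 9 bits remain
Read 4: bits[23:24] width=1 -> value=0 (bin 0); offset now 24 = byte 3 bit 0; 8 bits remain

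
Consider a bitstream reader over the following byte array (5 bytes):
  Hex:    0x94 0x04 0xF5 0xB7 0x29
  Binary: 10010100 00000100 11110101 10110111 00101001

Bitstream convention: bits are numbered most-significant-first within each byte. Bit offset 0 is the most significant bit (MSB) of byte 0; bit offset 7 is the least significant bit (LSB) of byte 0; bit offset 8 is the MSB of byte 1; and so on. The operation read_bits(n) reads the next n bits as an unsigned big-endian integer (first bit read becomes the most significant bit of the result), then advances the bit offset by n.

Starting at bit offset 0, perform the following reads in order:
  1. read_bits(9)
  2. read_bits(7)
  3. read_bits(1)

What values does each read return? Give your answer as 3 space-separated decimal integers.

Read 1: bits[0:9] width=9 -> value=296 (bin 100101000); offset now 9 = byte 1 bit 1; 31 bits remain
Read 2: bits[9:16] width=7 -> value=4 (bin 0000100); offset now 16 = byte 2 bit 0; 24 bits remain
Read 3: bits[16:17] width=1 -> value=1 (bin 1); offset now 17 = byte 2 bit 1; 23 bits remain

Answer: 296 4 1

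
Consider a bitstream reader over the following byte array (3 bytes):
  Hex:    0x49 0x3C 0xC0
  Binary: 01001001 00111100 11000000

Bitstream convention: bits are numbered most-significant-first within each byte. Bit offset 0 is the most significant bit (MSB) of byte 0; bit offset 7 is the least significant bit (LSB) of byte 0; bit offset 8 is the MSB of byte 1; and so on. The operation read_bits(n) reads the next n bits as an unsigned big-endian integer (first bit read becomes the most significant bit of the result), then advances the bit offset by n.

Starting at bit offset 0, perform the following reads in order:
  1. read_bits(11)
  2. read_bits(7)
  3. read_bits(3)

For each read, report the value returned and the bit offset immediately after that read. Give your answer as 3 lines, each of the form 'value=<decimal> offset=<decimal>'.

Answer: value=585 offset=11
value=115 offset=18
value=0 offset=21

Derivation:
Read 1: bits[0:11] width=11 -> value=585 (bin 01001001001); offset now 11 = byte 1 bit 3; 13 bits remain
Read 2: bits[11:18] width=7 -> value=115 (bin 1110011); offset now 18 = byte 2 bit 2; 6 bits remain
Read 3: bits[18:21] width=3 -> value=0 (bin 000); offset now 21 = byte 2 bit 5; 3 bits remain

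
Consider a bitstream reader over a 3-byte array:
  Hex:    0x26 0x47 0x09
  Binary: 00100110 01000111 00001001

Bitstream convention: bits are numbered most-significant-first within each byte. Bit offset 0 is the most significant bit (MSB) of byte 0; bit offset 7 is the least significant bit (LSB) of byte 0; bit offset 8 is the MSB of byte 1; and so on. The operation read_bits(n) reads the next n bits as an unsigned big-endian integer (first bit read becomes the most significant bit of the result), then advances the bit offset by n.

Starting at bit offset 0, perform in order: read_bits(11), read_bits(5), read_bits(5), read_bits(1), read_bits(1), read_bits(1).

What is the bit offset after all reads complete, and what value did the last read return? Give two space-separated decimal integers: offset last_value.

Read 1: bits[0:11] width=11 -> value=306 (bin 00100110010); offset now 11 = byte 1 bit 3; 13 bits remain
Read 2: bits[11:16] width=5 -> value=7 (bin 00111); offset now 16 = byte 2 bit 0; 8 bits remain
Read 3: bits[16:21] width=5 -> value=1 (bin 00001); offset now 21 = byte 2 bit 5; 3 bits remain
Read 4: bits[21:22] width=1 -> value=0 (bin 0); offset now 22 = byte 2 bit 6; 2 bits remain
Read 5: bits[22:23] width=1 -> value=0 (bin 0); offset now 23 = byte 2 bit 7; 1 bits remain
Read 6: bits[23:24] width=1 -> value=1 (bin 1); offset now 24 = byte 3 bit 0; 0 bits remain

Answer: 24 1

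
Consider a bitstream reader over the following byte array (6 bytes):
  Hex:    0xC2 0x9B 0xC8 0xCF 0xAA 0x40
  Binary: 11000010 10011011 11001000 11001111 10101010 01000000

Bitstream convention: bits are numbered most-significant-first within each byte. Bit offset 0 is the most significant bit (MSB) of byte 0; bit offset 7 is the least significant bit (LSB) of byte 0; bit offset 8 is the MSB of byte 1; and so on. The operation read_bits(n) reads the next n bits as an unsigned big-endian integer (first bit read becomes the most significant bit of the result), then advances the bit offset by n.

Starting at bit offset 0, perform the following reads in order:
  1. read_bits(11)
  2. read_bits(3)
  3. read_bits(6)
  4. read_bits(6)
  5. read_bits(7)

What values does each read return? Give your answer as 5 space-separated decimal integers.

Answer: 1556 6 60 35 31

Derivation:
Read 1: bits[0:11] width=11 -> value=1556 (bin 11000010100); offset now 11 = byte 1 bit 3; 37 bits remain
Read 2: bits[11:14] width=3 -> value=6 (bin 110); offset now 14 = byte 1 bit 6; 34 bits remain
Read 3: bits[14:20] width=6 -> value=60 (bin 111100); offset now 20 = byte 2 bit 4; 28 bits remain
Read 4: bits[20:26] width=6 -> value=35 (bin 100011); offset now 26 = byte 3 bit 2; 22 bits remain
Read 5: bits[26:33] width=7 -> value=31 (bin 0011111); offset now 33 = byte 4 bit 1; 15 bits remain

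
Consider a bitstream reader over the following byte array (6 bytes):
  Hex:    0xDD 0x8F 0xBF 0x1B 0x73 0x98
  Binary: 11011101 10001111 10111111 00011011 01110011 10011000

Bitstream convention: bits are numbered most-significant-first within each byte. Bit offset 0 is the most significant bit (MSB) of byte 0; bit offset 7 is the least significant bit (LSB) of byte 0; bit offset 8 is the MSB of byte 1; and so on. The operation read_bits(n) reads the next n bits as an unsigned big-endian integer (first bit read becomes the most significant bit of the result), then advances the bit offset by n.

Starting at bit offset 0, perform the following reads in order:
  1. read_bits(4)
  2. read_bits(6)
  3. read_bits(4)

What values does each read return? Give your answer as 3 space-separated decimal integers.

Read 1: bits[0:4] width=4 -> value=13 (bin 1101); offset now 4 = byte 0 bit 4; 44 bits remain
Read 2: bits[4:10] width=6 -> value=54 (bin 110110); offset now 10 = byte 1 bit 2; 38 bits remain
Read 3: bits[10:14] width=4 -> value=3 (bin 0011); offset now 14 = byte 1 bit 6; 34 bits remain

Answer: 13 54 3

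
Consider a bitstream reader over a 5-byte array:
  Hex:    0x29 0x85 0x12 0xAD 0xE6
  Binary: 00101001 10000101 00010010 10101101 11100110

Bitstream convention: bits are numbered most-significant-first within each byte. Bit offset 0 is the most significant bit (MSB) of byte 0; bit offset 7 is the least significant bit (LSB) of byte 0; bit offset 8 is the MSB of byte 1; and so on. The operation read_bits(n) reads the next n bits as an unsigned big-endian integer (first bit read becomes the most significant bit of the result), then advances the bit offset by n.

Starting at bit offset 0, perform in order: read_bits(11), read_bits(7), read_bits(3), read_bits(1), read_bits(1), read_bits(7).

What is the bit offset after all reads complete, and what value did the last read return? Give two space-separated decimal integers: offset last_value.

Read 1: bits[0:11] width=11 -> value=332 (bin 00101001100); offset now 11 = byte 1 bit 3; 29 bits remain
Read 2: bits[11:18] width=7 -> value=20 (bin 0010100); offset now 18 = byte 2 bit 2; 22 bits remain
Read 3: bits[18:21] width=3 -> value=2 (bin 010); offset now 21 = byte 2 bit 5; 19 bits remain
Read 4: bits[21:22] width=1 -> value=0 (bin 0); offset now 22 = byte 2 bit 6; 18 bits remain
Read 5: bits[22:23] width=1 -> value=1 (bin 1); offset now 23 = byte 2 bit 7; 17 bits remain
Read 6: bits[23:30] width=7 -> value=43 (bin 0101011); offset now 30 = byte 3 bit 6; 10 bits remain

Answer: 30 43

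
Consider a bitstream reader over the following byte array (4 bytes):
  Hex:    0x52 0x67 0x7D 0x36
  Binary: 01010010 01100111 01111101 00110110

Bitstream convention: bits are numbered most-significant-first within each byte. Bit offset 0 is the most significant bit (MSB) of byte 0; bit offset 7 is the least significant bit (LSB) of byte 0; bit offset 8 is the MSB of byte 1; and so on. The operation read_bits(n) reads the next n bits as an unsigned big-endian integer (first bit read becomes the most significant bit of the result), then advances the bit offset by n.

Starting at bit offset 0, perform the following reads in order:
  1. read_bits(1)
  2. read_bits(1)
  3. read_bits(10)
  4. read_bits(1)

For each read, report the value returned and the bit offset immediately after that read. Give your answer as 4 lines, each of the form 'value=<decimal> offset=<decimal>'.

Answer: value=0 offset=1
value=1 offset=2
value=294 offset=12
value=0 offset=13

Derivation:
Read 1: bits[0:1] width=1 -> value=0 (bin 0); offset now 1 = byte 0 bit 1; 31 bits remain
Read 2: bits[1:2] width=1 -> value=1 (bin 1); offset now 2 = byte 0 bit 2; 30 bits remain
Read 3: bits[2:12] width=10 -> value=294 (bin 0100100110); offset now 12 = byte 1 bit 4; 20 bits remain
Read 4: bits[12:13] width=1 -> value=0 (bin 0); offset now 13 = byte 1 bit 5; 19 bits remain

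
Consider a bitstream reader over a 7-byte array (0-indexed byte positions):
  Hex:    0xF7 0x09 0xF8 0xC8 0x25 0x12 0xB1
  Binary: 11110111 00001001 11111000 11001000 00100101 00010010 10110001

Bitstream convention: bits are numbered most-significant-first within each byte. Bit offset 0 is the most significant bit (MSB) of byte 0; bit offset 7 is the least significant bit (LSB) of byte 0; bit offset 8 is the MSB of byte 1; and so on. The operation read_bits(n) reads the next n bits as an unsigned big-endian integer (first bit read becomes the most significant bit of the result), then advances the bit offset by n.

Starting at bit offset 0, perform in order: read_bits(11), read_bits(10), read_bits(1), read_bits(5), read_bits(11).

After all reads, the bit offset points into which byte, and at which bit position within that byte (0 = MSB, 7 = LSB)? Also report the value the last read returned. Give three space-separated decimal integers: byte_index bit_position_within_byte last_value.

Answer: 4 6 521

Derivation:
Read 1: bits[0:11] width=11 -> value=1976 (bin 11110111000); offset now 11 = byte 1 bit 3; 45 bits remain
Read 2: bits[11:21] width=10 -> value=319 (bin 0100111111); offset now 21 = byte 2 bit 5; 35 bits remain
Read 3: bits[21:22] width=1 -> value=0 (bin 0); offset now 22 = byte 2 bit 6; 34 bits remain
Read 4: bits[22:27] width=5 -> value=6 (bin 00110); offset now 27 = byte 3 bit 3; 29 bits remain
Read 5: bits[27:38] width=11 -> value=521 (bin 01000001001); offset now 38 = byte 4 bit 6; 18 bits remain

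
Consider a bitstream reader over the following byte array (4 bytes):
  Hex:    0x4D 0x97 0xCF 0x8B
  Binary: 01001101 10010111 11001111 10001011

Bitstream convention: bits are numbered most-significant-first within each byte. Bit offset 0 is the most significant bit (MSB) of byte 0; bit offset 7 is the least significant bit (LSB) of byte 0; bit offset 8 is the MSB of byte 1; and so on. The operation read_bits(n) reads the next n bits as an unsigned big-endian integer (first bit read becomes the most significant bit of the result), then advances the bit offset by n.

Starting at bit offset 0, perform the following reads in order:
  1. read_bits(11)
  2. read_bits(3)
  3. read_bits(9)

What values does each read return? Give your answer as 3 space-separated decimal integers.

Read 1: bits[0:11] width=11 -> value=620 (bin 01001101100); offset now 11 = byte 1 bit 3; 21 bits remain
Read 2: bits[11:14] width=3 -> value=5 (bin 101); offset now 14 = byte 1 bit 6; 18 bits remain
Read 3: bits[14:23] width=9 -> value=487 (bin 111100111); offset now 23 = byte 2 bit 7; 9 bits remain

Answer: 620 5 487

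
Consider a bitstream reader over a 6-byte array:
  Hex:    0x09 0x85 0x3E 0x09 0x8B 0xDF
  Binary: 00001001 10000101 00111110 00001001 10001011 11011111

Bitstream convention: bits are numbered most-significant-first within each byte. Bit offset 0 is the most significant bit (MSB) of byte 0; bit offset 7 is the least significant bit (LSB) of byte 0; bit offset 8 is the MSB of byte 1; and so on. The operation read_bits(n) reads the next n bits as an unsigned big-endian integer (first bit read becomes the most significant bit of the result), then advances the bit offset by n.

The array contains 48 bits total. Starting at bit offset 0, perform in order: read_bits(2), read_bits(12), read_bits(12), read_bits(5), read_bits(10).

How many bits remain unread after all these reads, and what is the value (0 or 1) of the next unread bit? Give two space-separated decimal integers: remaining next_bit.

Read 1: bits[0:2] width=2 -> value=0 (bin 00); offset now 2 = byte 0 bit 2; 46 bits remain
Read 2: bits[2:14] width=12 -> value=609 (bin 001001100001); offset now 14 = byte 1 bit 6; 34 bits remain
Read 3: bits[14:26] width=12 -> value=1272 (bin 010011111000); offset now 26 = byte 3 bit 2; 22 bits remain
Read 4: bits[26:31] width=5 -> value=4 (bin 00100); offset now 31 = byte 3 bit 7; 17 bits remain
Read 5: bits[31:41] width=10 -> value=791 (bin 1100010111); offset now 41 = byte 5 bit 1; 7 bits remain

Answer: 7 1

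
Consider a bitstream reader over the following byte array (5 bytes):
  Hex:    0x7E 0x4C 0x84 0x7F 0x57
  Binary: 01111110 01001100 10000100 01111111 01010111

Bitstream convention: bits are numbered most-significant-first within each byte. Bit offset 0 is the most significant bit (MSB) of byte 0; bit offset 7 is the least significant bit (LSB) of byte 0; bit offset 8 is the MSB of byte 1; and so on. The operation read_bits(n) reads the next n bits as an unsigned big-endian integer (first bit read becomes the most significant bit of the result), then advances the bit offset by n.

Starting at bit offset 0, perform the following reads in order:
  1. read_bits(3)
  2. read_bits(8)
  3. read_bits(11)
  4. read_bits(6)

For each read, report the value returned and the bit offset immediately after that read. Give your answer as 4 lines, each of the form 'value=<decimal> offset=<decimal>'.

Answer: value=3 offset=3
value=242 offset=11
value=801 offset=22
value=7 offset=28

Derivation:
Read 1: bits[0:3] width=3 -> value=3 (bin 011); offset now 3 = byte 0 bit 3; 37 bits remain
Read 2: bits[3:11] width=8 -> value=242 (bin 11110010); offset now 11 = byte 1 bit 3; 29 bits remain
Read 3: bits[11:22] width=11 -> value=801 (bin 01100100001); offset now 22 = byte 2 bit 6; 18 bits remain
Read 4: bits[22:28] width=6 -> value=7 (bin 000111); offset now 28 = byte 3 bit 4; 12 bits remain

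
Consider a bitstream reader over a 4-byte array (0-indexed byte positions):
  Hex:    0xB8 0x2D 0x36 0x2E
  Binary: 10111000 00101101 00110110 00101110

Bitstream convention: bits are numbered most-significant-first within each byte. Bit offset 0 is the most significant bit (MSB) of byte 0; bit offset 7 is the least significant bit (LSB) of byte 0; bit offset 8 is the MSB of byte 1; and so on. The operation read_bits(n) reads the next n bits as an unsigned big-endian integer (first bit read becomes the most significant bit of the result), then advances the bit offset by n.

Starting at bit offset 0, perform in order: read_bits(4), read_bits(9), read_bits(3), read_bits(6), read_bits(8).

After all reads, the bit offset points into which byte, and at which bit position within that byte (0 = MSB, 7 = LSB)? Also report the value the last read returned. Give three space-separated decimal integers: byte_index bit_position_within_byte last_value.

Answer: 3 6 139

Derivation:
Read 1: bits[0:4] width=4 -> value=11 (bin 1011); offset now 4 = byte 0 bit 4; 28 bits remain
Read 2: bits[4:13] width=9 -> value=261 (bin 100000101); offset now 13 = byte 1 bit 5; 19 bits remain
Read 3: bits[13:16] width=3 -> value=5 (bin 101); offset now 16 = byte 2 bit 0; 16 bits remain
Read 4: bits[16:22] width=6 -> value=13 (bin 001101); offset now 22 = byte 2 bit 6; 10 bits remain
Read 5: bits[22:30] width=8 -> value=139 (bin 10001011); offset now 30 = byte 3 bit 6; 2 bits remain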